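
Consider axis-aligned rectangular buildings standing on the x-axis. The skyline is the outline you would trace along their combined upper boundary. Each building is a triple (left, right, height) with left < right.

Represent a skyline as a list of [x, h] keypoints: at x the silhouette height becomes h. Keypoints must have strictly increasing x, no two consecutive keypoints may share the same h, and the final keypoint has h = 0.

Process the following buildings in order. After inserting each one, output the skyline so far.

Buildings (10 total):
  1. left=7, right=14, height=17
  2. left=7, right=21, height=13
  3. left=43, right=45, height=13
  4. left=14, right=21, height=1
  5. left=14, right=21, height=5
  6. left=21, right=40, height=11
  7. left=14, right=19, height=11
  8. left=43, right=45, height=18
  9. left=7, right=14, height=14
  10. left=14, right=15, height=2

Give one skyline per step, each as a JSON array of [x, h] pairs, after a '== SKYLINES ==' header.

== SKYLINES ==
[[7,17],[14,0]]
[[7,17],[14,13],[21,0]]
[[7,17],[14,13],[21,0],[43,13],[45,0]]
[[7,17],[14,13],[21,0],[43,13],[45,0]]
[[7,17],[14,13],[21,0],[43,13],[45,0]]
[[7,17],[14,13],[21,11],[40,0],[43,13],[45,0]]
[[7,17],[14,13],[21,11],[40,0],[43,13],[45,0]]
[[7,17],[14,13],[21,11],[40,0],[43,18],[45,0]]
[[7,17],[14,13],[21,11],[40,0],[43,18],[45,0]]
[[7,17],[14,13],[21,11],[40,0],[43,18],[45,0]]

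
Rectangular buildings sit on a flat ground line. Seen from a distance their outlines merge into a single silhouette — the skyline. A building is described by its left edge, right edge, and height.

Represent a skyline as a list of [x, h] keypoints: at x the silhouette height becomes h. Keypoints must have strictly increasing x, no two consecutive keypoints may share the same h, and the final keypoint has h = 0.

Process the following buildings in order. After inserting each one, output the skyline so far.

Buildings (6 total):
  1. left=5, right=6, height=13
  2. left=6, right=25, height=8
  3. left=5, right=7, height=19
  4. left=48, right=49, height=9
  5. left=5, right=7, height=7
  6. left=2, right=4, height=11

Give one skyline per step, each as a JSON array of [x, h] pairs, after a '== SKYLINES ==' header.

== SKYLINES ==
[[5,13],[6,0]]
[[5,13],[6,8],[25,0]]
[[5,19],[7,8],[25,0]]
[[5,19],[7,8],[25,0],[48,9],[49,0]]
[[5,19],[7,8],[25,0],[48,9],[49,0]]
[[2,11],[4,0],[5,19],[7,8],[25,0],[48,9],[49,0]]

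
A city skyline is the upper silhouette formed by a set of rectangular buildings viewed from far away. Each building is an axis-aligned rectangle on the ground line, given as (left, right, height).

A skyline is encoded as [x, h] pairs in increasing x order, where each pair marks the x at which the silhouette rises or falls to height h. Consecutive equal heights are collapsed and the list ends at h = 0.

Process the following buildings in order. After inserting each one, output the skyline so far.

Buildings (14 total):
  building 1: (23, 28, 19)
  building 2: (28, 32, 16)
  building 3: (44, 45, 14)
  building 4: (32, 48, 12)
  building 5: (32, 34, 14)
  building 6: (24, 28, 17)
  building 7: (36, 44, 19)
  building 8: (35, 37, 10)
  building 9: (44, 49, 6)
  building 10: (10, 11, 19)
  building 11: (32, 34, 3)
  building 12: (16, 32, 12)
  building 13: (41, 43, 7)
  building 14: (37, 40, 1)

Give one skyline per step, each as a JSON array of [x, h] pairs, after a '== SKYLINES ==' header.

== SKYLINES ==
[[23,19],[28,0]]
[[23,19],[28,16],[32,0]]
[[23,19],[28,16],[32,0],[44,14],[45,0]]
[[23,19],[28,16],[32,12],[44,14],[45,12],[48,0]]
[[23,19],[28,16],[32,14],[34,12],[44,14],[45,12],[48,0]]
[[23,19],[28,16],[32,14],[34,12],[44,14],[45,12],[48,0]]
[[23,19],[28,16],[32,14],[34,12],[36,19],[44,14],[45,12],[48,0]]
[[23,19],[28,16],[32,14],[34,12],[36,19],[44,14],[45,12],[48,0]]
[[23,19],[28,16],[32,14],[34,12],[36,19],[44,14],[45,12],[48,6],[49,0]]
[[10,19],[11,0],[23,19],[28,16],[32,14],[34,12],[36,19],[44,14],[45,12],[48,6],[49,0]]
[[10,19],[11,0],[23,19],[28,16],[32,14],[34,12],[36,19],[44,14],[45,12],[48,6],[49,0]]
[[10,19],[11,0],[16,12],[23,19],[28,16],[32,14],[34,12],[36,19],[44,14],[45,12],[48,6],[49,0]]
[[10,19],[11,0],[16,12],[23,19],[28,16],[32,14],[34,12],[36,19],[44,14],[45,12],[48,6],[49,0]]
[[10,19],[11,0],[16,12],[23,19],[28,16],[32,14],[34,12],[36,19],[44,14],[45,12],[48,6],[49,0]]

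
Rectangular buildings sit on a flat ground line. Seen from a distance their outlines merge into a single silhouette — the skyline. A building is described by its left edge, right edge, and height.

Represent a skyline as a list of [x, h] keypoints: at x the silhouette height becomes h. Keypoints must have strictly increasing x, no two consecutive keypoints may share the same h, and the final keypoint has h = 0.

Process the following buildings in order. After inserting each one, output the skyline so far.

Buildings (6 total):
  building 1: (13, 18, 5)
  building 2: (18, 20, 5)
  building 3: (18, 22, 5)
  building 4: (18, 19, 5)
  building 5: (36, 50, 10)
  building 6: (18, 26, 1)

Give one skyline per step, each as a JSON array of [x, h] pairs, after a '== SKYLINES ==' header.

== SKYLINES ==
[[13,5],[18,0]]
[[13,5],[20,0]]
[[13,5],[22,0]]
[[13,5],[22,0]]
[[13,5],[22,0],[36,10],[50,0]]
[[13,5],[22,1],[26,0],[36,10],[50,0]]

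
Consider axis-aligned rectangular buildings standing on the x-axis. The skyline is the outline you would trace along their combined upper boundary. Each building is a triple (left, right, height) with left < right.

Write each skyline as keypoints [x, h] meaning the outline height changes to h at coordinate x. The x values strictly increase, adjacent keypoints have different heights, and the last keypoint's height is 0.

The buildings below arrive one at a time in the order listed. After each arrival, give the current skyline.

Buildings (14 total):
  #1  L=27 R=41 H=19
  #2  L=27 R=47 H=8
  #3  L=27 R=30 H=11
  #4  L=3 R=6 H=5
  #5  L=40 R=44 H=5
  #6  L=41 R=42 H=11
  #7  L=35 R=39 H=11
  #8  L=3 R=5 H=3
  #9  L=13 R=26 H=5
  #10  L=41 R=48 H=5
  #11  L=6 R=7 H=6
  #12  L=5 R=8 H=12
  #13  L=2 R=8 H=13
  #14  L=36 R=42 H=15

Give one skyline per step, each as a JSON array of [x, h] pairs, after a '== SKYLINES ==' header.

== SKYLINES ==
[[27,19],[41,0]]
[[27,19],[41,8],[47,0]]
[[27,19],[41,8],[47,0]]
[[3,5],[6,0],[27,19],[41,8],[47,0]]
[[3,5],[6,0],[27,19],[41,8],[47,0]]
[[3,5],[6,0],[27,19],[41,11],[42,8],[47,0]]
[[3,5],[6,0],[27,19],[41,11],[42,8],[47,0]]
[[3,5],[6,0],[27,19],[41,11],[42,8],[47,0]]
[[3,5],[6,0],[13,5],[26,0],[27,19],[41,11],[42,8],[47,0]]
[[3,5],[6,0],[13,5],[26,0],[27,19],[41,11],[42,8],[47,5],[48,0]]
[[3,5],[6,6],[7,0],[13,5],[26,0],[27,19],[41,11],[42,8],[47,5],[48,0]]
[[3,5],[5,12],[8,0],[13,5],[26,0],[27,19],[41,11],[42,8],[47,5],[48,0]]
[[2,13],[8,0],[13,5],[26,0],[27,19],[41,11],[42,8],[47,5],[48,0]]
[[2,13],[8,0],[13,5],[26,0],[27,19],[41,15],[42,8],[47,5],[48,0]]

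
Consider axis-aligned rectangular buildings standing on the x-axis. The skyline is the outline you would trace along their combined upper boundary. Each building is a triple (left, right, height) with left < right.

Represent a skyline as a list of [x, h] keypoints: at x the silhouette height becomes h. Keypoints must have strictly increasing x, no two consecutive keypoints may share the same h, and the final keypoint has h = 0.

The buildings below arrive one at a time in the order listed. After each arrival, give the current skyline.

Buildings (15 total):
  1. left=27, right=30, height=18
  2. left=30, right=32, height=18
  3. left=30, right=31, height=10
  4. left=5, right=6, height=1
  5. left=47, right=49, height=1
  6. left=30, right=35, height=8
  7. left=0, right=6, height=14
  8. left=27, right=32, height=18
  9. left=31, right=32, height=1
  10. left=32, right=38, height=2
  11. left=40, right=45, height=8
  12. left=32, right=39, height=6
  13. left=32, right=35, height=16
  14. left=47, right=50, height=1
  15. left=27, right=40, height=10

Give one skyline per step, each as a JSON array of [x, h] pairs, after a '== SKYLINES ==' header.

== SKYLINES ==
[[27,18],[30,0]]
[[27,18],[32,0]]
[[27,18],[32,0]]
[[5,1],[6,0],[27,18],[32,0]]
[[5,1],[6,0],[27,18],[32,0],[47,1],[49,0]]
[[5,1],[6,0],[27,18],[32,8],[35,0],[47,1],[49,0]]
[[0,14],[6,0],[27,18],[32,8],[35,0],[47,1],[49,0]]
[[0,14],[6,0],[27,18],[32,8],[35,0],[47,1],[49,0]]
[[0,14],[6,0],[27,18],[32,8],[35,0],[47,1],[49,0]]
[[0,14],[6,0],[27,18],[32,8],[35,2],[38,0],[47,1],[49,0]]
[[0,14],[6,0],[27,18],[32,8],[35,2],[38,0],[40,8],[45,0],[47,1],[49,0]]
[[0,14],[6,0],[27,18],[32,8],[35,6],[39,0],[40,8],[45,0],[47,1],[49,0]]
[[0,14],[6,0],[27,18],[32,16],[35,6],[39,0],[40,8],[45,0],[47,1],[49,0]]
[[0,14],[6,0],[27,18],[32,16],[35,6],[39,0],[40,8],[45,0],[47,1],[50,0]]
[[0,14],[6,0],[27,18],[32,16],[35,10],[40,8],[45,0],[47,1],[50,0]]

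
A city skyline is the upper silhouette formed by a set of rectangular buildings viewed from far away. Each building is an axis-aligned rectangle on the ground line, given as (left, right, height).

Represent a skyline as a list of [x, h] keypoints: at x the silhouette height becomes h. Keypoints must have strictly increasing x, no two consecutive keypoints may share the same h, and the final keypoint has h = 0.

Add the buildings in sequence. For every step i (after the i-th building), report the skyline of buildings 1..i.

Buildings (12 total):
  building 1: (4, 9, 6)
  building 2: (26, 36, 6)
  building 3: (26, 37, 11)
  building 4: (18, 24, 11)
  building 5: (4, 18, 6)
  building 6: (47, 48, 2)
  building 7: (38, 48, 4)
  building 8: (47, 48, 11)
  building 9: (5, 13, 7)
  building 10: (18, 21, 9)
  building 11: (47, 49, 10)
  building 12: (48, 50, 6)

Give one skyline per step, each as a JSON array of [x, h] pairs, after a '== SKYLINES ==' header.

== SKYLINES ==
[[4,6],[9,0]]
[[4,6],[9,0],[26,6],[36,0]]
[[4,6],[9,0],[26,11],[37,0]]
[[4,6],[9,0],[18,11],[24,0],[26,11],[37,0]]
[[4,6],[18,11],[24,0],[26,11],[37,0]]
[[4,6],[18,11],[24,0],[26,11],[37,0],[47,2],[48,0]]
[[4,6],[18,11],[24,0],[26,11],[37,0],[38,4],[48,0]]
[[4,6],[18,11],[24,0],[26,11],[37,0],[38,4],[47,11],[48,0]]
[[4,6],[5,7],[13,6],[18,11],[24,0],[26,11],[37,0],[38,4],[47,11],[48,0]]
[[4,6],[5,7],[13,6],[18,11],[24,0],[26,11],[37,0],[38,4],[47,11],[48,0]]
[[4,6],[5,7],[13,6],[18,11],[24,0],[26,11],[37,0],[38,4],[47,11],[48,10],[49,0]]
[[4,6],[5,7],[13,6],[18,11],[24,0],[26,11],[37,0],[38,4],[47,11],[48,10],[49,6],[50,0]]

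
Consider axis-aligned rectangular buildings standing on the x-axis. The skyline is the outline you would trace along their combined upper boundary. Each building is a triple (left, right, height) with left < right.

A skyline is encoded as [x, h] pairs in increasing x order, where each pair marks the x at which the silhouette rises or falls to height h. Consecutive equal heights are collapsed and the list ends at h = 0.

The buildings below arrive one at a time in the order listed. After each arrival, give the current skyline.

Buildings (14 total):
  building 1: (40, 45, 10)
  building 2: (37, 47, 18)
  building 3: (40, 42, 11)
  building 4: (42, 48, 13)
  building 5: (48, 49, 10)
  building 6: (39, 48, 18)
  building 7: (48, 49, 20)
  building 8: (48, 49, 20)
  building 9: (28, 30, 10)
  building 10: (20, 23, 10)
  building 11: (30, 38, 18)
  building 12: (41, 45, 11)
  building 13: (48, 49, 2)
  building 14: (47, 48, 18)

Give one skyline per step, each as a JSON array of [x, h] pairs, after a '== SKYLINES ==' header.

== SKYLINES ==
[[40,10],[45,0]]
[[37,18],[47,0]]
[[37,18],[47,0]]
[[37,18],[47,13],[48,0]]
[[37,18],[47,13],[48,10],[49,0]]
[[37,18],[48,10],[49,0]]
[[37,18],[48,20],[49,0]]
[[37,18],[48,20],[49,0]]
[[28,10],[30,0],[37,18],[48,20],[49,0]]
[[20,10],[23,0],[28,10],[30,0],[37,18],[48,20],[49,0]]
[[20,10],[23,0],[28,10],[30,18],[48,20],[49,0]]
[[20,10],[23,0],[28,10],[30,18],[48,20],[49,0]]
[[20,10],[23,0],[28,10],[30,18],[48,20],[49,0]]
[[20,10],[23,0],[28,10],[30,18],[48,20],[49,0]]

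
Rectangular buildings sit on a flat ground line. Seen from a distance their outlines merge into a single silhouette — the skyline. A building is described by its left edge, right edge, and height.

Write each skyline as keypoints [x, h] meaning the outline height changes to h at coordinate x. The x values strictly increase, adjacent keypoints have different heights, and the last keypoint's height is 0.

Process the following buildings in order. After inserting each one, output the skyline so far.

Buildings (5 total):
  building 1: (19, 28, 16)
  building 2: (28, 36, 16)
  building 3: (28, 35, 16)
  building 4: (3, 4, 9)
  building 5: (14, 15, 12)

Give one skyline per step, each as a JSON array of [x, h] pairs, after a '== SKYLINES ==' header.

== SKYLINES ==
[[19,16],[28,0]]
[[19,16],[36,0]]
[[19,16],[36,0]]
[[3,9],[4,0],[19,16],[36,0]]
[[3,9],[4,0],[14,12],[15,0],[19,16],[36,0]]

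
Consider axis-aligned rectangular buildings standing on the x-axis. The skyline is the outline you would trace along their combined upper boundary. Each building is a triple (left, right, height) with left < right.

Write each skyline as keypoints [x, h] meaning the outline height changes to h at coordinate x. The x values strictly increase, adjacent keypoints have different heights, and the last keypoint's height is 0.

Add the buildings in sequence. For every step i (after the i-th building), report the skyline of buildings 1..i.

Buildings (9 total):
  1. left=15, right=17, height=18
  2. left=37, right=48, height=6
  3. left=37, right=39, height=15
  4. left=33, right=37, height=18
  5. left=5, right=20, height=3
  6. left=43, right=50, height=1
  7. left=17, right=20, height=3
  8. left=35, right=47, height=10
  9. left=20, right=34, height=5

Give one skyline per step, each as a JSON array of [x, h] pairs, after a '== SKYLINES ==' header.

== SKYLINES ==
[[15,18],[17,0]]
[[15,18],[17,0],[37,6],[48,0]]
[[15,18],[17,0],[37,15],[39,6],[48,0]]
[[15,18],[17,0],[33,18],[37,15],[39,6],[48,0]]
[[5,3],[15,18],[17,3],[20,0],[33,18],[37,15],[39,6],[48,0]]
[[5,3],[15,18],[17,3],[20,0],[33,18],[37,15],[39,6],[48,1],[50,0]]
[[5,3],[15,18],[17,3],[20,0],[33,18],[37,15],[39,6],[48,1],[50,0]]
[[5,3],[15,18],[17,3],[20,0],[33,18],[37,15],[39,10],[47,6],[48,1],[50,0]]
[[5,3],[15,18],[17,3],[20,5],[33,18],[37,15],[39,10],[47,6],[48,1],[50,0]]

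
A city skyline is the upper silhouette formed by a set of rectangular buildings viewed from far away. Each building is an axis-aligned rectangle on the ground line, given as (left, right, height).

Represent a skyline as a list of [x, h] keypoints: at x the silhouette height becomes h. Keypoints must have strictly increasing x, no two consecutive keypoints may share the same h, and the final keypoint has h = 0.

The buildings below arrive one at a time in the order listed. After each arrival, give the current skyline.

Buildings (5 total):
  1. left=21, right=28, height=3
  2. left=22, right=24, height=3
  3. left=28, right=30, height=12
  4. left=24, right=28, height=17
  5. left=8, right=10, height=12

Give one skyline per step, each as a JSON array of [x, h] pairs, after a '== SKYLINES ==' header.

== SKYLINES ==
[[21,3],[28,0]]
[[21,3],[28,0]]
[[21,3],[28,12],[30,0]]
[[21,3],[24,17],[28,12],[30,0]]
[[8,12],[10,0],[21,3],[24,17],[28,12],[30,0]]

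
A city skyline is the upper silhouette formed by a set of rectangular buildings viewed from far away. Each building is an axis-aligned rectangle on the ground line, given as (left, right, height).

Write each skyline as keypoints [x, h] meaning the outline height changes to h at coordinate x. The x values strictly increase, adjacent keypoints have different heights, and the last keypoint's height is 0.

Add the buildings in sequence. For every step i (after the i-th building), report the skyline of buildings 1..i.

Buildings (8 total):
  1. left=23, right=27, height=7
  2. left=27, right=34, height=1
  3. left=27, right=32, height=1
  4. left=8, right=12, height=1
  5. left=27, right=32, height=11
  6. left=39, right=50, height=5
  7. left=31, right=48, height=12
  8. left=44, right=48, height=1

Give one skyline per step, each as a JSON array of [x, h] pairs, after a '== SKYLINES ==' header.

== SKYLINES ==
[[23,7],[27,0]]
[[23,7],[27,1],[34,0]]
[[23,7],[27,1],[34,0]]
[[8,1],[12,0],[23,7],[27,1],[34,0]]
[[8,1],[12,0],[23,7],[27,11],[32,1],[34,0]]
[[8,1],[12,0],[23,7],[27,11],[32,1],[34,0],[39,5],[50,0]]
[[8,1],[12,0],[23,7],[27,11],[31,12],[48,5],[50,0]]
[[8,1],[12,0],[23,7],[27,11],[31,12],[48,5],[50,0]]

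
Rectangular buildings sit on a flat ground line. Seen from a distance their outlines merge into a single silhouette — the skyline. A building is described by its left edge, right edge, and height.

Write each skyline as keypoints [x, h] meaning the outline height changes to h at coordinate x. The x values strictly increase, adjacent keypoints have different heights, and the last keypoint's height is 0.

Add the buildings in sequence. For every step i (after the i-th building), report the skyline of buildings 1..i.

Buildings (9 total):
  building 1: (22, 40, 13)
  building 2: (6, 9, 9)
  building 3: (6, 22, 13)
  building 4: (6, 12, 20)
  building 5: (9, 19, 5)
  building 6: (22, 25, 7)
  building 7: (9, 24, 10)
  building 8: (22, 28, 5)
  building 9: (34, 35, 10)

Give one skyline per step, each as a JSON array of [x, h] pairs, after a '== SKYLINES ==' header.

== SKYLINES ==
[[22,13],[40,0]]
[[6,9],[9,0],[22,13],[40,0]]
[[6,13],[40,0]]
[[6,20],[12,13],[40,0]]
[[6,20],[12,13],[40,0]]
[[6,20],[12,13],[40,0]]
[[6,20],[12,13],[40,0]]
[[6,20],[12,13],[40,0]]
[[6,20],[12,13],[40,0]]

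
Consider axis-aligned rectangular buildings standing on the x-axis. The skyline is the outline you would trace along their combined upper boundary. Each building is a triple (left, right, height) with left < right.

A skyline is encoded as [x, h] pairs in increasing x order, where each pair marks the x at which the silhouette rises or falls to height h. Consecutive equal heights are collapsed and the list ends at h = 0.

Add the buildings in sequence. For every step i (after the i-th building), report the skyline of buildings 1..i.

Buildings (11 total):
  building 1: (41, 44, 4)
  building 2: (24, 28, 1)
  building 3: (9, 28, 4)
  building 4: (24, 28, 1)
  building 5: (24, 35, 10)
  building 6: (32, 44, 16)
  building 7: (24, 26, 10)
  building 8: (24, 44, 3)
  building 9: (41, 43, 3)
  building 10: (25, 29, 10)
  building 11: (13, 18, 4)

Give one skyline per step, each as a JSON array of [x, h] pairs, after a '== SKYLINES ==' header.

== SKYLINES ==
[[41,4],[44,0]]
[[24,1],[28,0],[41,4],[44,0]]
[[9,4],[28,0],[41,4],[44,0]]
[[9,4],[28,0],[41,4],[44,0]]
[[9,4],[24,10],[35,0],[41,4],[44,0]]
[[9,4],[24,10],[32,16],[44,0]]
[[9,4],[24,10],[32,16],[44,0]]
[[9,4],[24,10],[32,16],[44,0]]
[[9,4],[24,10],[32,16],[44,0]]
[[9,4],[24,10],[32,16],[44,0]]
[[9,4],[24,10],[32,16],[44,0]]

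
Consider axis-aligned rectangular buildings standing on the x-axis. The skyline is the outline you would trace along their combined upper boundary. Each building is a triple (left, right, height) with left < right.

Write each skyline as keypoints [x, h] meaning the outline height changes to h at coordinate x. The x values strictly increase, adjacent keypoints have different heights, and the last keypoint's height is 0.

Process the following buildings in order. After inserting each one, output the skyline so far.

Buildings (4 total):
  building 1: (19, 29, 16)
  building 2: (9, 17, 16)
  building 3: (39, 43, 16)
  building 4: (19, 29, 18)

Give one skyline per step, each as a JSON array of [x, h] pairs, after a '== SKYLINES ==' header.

== SKYLINES ==
[[19,16],[29,0]]
[[9,16],[17,0],[19,16],[29,0]]
[[9,16],[17,0],[19,16],[29,0],[39,16],[43,0]]
[[9,16],[17,0],[19,18],[29,0],[39,16],[43,0]]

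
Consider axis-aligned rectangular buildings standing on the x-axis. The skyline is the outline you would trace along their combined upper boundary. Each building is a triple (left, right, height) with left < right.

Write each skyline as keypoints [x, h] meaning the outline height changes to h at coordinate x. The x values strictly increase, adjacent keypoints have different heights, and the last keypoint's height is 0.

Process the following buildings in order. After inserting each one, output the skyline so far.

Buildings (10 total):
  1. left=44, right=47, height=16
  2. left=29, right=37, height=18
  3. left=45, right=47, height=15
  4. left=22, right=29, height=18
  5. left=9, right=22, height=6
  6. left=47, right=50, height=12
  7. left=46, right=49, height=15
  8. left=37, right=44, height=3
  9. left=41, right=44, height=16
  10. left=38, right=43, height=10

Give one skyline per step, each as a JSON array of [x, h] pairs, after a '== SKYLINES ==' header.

== SKYLINES ==
[[44,16],[47,0]]
[[29,18],[37,0],[44,16],[47,0]]
[[29,18],[37,0],[44,16],[47,0]]
[[22,18],[37,0],[44,16],[47,0]]
[[9,6],[22,18],[37,0],[44,16],[47,0]]
[[9,6],[22,18],[37,0],[44,16],[47,12],[50,0]]
[[9,6],[22,18],[37,0],[44,16],[47,15],[49,12],[50,0]]
[[9,6],[22,18],[37,3],[44,16],[47,15],[49,12],[50,0]]
[[9,6],[22,18],[37,3],[41,16],[47,15],[49,12],[50,0]]
[[9,6],[22,18],[37,3],[38,10],[41,16],[47,15],[49,12],[50,0]]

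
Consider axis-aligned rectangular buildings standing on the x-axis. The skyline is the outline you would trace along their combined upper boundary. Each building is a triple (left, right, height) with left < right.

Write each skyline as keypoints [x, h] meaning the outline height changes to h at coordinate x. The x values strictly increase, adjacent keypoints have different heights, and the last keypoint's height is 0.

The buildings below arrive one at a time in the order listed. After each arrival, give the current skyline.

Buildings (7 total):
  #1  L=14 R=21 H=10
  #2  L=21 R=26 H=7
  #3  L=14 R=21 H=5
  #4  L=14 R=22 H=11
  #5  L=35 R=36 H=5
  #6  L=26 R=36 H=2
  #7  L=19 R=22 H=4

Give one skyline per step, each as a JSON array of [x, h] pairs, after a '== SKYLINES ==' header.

== SKYLINES ==
[[14,10],[21,0]]
[[14,10],[21,7],[26,0]]
[[14,10],[21,7],[26,0]]
[[14,11],[22,7],[26,0]]
[[14,11],[22,7],[26,0],[35,5],[36,0]]
[[14,11],[22,7],[26,2],[35,5],[36,0]]
[[14,11],[22,7],[26,2],[35,5],[36,0]]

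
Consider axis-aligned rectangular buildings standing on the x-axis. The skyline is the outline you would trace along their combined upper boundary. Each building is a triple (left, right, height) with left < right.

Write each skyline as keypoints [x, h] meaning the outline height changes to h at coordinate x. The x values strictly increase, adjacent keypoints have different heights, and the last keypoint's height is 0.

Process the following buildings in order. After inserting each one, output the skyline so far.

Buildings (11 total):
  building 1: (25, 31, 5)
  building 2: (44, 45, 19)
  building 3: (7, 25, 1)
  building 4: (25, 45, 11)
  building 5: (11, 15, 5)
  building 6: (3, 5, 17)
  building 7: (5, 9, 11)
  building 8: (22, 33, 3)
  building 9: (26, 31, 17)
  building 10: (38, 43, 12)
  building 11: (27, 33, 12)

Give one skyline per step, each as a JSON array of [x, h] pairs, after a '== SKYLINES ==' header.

== SKYLINES ==
[[25,5],[31,0]]
[[25,5],[31,0],[44,19],[45,0]]
[[7,1],[25,5],[31,0],[44,19],[45,0]]
[[7,1],[25,11],[44,19],[45,0]]
[[7,1],[11,5],[15,1],[25,11],[44,19],[45,0]]
[[3,17],[5,0],[7,1],[11,5],[15,1],[25,11],[44,19],[45,0]]
[[3,17],[5,11],[9,1],[11,5],[15,1],[25,11],[44,19],[45,0]]
[[3,17],[5,11],[9,1],[11,5],[15,1],[22,3],[25,11],[44,19],[45,0]]
[[3,17],[5,11],[9,1],[11,5],[15,1],[22,3],[25,11],[26,17],[31,11],[44,19],[45,0]]
[[3,17],[5,11],[9,1],[11,5],[15,1],[22,3],[25,11],[26,17],[31,11],[38,12],[43,11],[44,19],[45,0]]
[[3,17],[5,11],[9,1],[11,5],[15,1],[22,3],[25,11],[26,17],[31,12],[33,11],[38,12],[43,11],[44,19],[45,0]]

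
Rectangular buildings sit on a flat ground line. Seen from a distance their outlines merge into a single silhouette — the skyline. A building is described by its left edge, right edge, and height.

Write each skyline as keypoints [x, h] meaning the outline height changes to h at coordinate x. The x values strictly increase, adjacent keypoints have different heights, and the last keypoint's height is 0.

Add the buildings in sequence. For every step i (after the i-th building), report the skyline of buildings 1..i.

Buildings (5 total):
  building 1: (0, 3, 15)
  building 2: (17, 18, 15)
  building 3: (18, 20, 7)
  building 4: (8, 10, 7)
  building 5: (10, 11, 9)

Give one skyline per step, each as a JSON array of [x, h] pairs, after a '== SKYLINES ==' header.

== SKYLINES ==
[[0,15],[3,0]]
[[0,15],[3,0],[17,15],[18,0]]
[[0,15],[3,0],[17,15],[18,7],[20,0]]
[[0,15],[3,0],[8,7],[10,0],[17,15],[18,7],[20,0]]
[[0,15],[3,0],[8,7],[10,9],[11,0],[17,15],[18,7],[20,0]]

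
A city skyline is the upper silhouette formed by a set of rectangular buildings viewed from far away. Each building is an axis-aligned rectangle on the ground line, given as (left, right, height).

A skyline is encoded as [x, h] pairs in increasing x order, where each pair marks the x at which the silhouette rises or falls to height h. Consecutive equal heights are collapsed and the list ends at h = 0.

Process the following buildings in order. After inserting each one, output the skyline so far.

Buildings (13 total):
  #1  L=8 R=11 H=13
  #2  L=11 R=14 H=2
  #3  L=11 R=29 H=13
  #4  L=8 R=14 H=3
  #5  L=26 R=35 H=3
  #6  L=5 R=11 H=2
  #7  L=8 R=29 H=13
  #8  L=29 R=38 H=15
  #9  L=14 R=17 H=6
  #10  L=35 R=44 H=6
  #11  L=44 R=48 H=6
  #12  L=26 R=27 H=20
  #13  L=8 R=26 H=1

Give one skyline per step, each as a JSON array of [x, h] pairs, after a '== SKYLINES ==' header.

== SKYLINES ==
[[8,13],[11,0]]
[[8,13],[11,2],[14,0]]
[[8,13],[29,0]]
[[8,13],[29,0]]
[[8,13],[29,3],[35,0]]
[[5,2],[8,13],[29,3],[35,0]]
[[5,2],[8,13],[29,3],[35,0]]
[[5,2],[8,13],[29,15],[38,0]]
[[5,2],[8,13],[29,15],[38,0]]
[[5,2],[8,13],[29,15],[38,6],[44,0]]
[[5,2],[8,13],[29,15],[38,6],[48,0]]
[[5,2],[8,13],[26,20],[27,13],[29,15],[38,6],[48,0]]
[[5,2],[8,13],[26,20],[27,13],[29,15],[38,6],[48,0]]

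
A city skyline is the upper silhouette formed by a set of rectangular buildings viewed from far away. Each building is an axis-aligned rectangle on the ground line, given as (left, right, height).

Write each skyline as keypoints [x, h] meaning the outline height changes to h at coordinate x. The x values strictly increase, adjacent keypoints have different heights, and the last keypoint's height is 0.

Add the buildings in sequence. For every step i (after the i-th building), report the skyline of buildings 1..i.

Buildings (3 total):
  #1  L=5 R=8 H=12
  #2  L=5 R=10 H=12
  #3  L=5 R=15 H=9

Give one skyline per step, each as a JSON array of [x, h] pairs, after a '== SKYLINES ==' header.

== SKYLINES ==
[[5,12],[8,0]]
[[5,12],[10,0]]
[[5,12],[10,9],[15,0]]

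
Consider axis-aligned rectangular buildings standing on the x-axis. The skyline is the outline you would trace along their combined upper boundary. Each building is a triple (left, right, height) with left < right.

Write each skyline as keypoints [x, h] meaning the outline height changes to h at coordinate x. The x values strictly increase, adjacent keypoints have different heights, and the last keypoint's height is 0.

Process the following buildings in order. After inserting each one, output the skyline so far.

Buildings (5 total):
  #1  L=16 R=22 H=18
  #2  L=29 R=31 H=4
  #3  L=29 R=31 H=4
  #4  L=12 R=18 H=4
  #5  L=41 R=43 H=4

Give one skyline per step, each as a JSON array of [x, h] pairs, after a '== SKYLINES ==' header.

== SKYLINES ==
[[16,18],[22,0]]
[[16,18],[22,0],[29,4],[31,0]]
[[16,18],[22,0],[29,4],[31,0]]
[[12,4],[16,18],[22,0],[29,4],[31,0]]
[[12,4],[16,18],[22,0],[29,4],[31,0],[41,4],[43,0]]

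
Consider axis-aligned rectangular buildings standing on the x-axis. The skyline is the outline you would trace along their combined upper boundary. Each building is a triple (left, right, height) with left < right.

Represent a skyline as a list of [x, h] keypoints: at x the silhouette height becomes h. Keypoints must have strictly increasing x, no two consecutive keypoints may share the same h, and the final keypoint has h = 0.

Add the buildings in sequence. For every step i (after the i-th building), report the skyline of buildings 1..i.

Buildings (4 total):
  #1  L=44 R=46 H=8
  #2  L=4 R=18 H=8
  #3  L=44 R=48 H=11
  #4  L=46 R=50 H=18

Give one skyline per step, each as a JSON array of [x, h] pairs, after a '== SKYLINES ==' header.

== SKYLINES ==
[[44,8],[46,0]]
[[4,8],[18,0],[44,8],[46,0]]
[[4,8],[18,0],[44,11],[48,0]]
[[4,8],[18,0],[44,11],[46,18],[50,0]]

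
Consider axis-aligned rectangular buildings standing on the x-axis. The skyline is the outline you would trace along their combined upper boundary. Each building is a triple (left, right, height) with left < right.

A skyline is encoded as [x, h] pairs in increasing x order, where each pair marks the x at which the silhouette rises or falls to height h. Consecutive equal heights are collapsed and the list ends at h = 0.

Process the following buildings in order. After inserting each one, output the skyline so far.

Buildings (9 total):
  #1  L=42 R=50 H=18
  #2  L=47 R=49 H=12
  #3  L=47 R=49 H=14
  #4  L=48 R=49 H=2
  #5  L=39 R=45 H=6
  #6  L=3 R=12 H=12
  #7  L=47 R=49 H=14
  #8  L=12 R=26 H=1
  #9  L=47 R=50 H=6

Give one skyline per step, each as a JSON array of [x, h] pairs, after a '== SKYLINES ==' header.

== SKYLINES ==
[[42,18],[50,0]]
[[42,18],[50,0]]
[[42,18],[50,0]]
[[42,18],[50,0]]
[[39,6],[42,18],[50,0]]
[[3,12],[12,0],[39,6],[42,18],[50,0]]
[[3,12],[12,0],[39,6],[42,18],[50,0]]
[[3,12],[12,1],[26,0],[39,6],[42,18],[50,0]]
[[3,12],[12,1],[26,0],[39,6],[42,18],[50,0]]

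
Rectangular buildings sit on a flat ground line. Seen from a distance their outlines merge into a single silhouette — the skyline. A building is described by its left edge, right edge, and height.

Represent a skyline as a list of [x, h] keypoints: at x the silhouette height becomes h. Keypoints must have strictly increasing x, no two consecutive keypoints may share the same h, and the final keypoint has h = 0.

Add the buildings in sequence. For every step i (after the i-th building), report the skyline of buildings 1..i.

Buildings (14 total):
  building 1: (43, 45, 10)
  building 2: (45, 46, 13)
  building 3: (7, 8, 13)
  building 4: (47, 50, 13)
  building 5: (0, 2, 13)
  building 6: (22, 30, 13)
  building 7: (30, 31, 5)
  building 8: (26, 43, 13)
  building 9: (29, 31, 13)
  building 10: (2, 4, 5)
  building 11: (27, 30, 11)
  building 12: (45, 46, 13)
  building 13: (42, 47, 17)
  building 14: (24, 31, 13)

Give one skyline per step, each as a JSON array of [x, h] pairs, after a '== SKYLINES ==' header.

== SKYLINES ==
[[43,10],[45,0]]
[[43,10],[45,13],[46,0]]
[[7,13],[8,0],[43,10],[45,13],[46,0]]
[[7,13],[8,0],[43,10],[45,13],[46,0],[47,13],[50,0]]
[[0,13],[2,0],[7,13],[8,0],[43,10],[45,13],[46,0],[47,13],[50,0]]
[[0,13],[2,0],[7,13],[8,0],[22,13],[30,0],[43,10],[45,13],[46,0],[47,13],[50,0]]
[[0,13],[2,0],[7,13],[8,0],[22,13],[30,5],[31,0],[43,10],[45,13],[46,0],[47,13],[50,0]]
[[0,13],[2,0],[7,13],[8,0],[22,13],[43,10],[45,13],[46,0],[47,13],[50,0]]
[[0,13],[2,0],[7,13],[8,0],[22,13],[43,10],[45,13],[46,0],[47,13],[50,0]]
[[0,13],[2,5],[4,0],[7,13],[8,0],[22,13],[43,10],[45,13],[46,0],[47,13],[50,0]]
[[0,13],[2,5],[4,0],[7,13],[8,0],[22,13],[43,10],[45,13],[46,0],[47,13],[50,0]]
[[0,13],[2,5],[4,0],[7,13],[8,0],[22,13],[43,10],[45,13],[46,0],[47,13],[50,0]]
[[0,13],[2,5],[4,0],[7,13],[8,0],[22,13],[42,17],[47,13],[50,0]]
[[0,13],[2,5],[4,0],[7,13],[8,0],[22,13],[42,17],[47,13],[50,0]]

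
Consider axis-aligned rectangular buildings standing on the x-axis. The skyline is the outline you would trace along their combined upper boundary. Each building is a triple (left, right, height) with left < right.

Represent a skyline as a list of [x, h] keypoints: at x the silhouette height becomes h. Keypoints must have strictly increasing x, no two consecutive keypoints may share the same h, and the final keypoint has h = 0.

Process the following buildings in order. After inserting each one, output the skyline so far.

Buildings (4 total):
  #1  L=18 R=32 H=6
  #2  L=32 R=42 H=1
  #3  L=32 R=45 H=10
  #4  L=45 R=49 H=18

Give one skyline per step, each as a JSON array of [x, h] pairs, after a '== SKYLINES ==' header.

== SKYLINES ==
[[18,6],[32,0]]
[[18,6],[32,1],[42,0]]
[[18,6],[32,10],[45,0]]
[[18,6],[32,10],[45,18],[49,0]]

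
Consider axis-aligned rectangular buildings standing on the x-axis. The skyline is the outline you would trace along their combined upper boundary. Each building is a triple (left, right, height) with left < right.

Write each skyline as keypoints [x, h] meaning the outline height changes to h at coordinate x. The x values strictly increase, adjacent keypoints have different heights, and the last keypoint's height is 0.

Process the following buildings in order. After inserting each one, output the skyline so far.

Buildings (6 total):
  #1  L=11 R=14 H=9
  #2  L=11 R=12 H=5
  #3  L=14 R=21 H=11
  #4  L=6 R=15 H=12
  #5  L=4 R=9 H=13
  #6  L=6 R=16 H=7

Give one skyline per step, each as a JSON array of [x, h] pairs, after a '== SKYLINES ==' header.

== SKYLINES ==
[[11,9],[14,0]]
[[11,9],[14,0]]
[[11,9],[14,11],[21,0]]
[[6,12],[15,11],[21,0]]
[[4,13],[9,12],[15,11],[21,0]]
[[4,13],[9,12],[15,11],[21,0]]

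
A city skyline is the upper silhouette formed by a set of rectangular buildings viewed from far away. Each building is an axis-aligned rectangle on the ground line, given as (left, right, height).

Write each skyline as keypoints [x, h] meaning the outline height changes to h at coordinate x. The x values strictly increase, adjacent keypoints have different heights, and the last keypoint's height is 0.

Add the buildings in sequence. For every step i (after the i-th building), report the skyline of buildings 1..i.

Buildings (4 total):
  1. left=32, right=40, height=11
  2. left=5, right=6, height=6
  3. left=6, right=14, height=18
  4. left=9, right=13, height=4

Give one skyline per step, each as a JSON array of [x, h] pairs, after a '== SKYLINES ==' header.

== SKYLINES ==
[[32,11],[40,0]]
[[5,6],[6,0],[32,11],[40,0]]
[[5,6],[6,18],[14,0],[32,11],[40,0]]
[[5,6],[6,18],[14,0],[32,11],[40,0]]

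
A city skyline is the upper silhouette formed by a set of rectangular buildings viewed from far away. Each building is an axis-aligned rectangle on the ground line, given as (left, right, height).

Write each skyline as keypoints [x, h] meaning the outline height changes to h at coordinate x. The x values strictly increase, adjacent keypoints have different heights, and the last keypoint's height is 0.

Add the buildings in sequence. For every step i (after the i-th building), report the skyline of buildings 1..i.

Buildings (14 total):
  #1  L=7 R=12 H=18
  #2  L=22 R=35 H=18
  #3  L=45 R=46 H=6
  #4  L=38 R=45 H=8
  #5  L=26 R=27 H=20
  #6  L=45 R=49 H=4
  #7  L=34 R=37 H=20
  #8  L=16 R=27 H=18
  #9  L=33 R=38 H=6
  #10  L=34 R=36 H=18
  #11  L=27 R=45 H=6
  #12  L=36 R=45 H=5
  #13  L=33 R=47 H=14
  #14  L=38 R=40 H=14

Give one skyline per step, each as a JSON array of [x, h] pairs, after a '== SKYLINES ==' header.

== SKYLINES ==
[[7,18],[12,0]]
[[7,18],[12,0],[22,18],[35,0]]
[[7,18],[12,0],[22,18],[35,0],[45,6],[46,0]]
[[7,18],[12,0],[22,18],[35,0],[38,8],[45,6],[46,0]]
[[7,18],[12,0],[22,18],[26,20],[27,18],[35,0],[38,8],[45,6],[46,0]]
[[7,18],[12,0],[22,18],[26,20],[27,18],[35,0],[38,8],[45,6],[46,4],[49,0]]
[[7,18],[12,0],[22,18],[26,20],[27,18],[34,20],[37,0],[38,8],[45,6],[46,4],[49,0]]
[[7,18],[12,0],[16,18],[26,20],[27,18],[34,20],[37,0],[38,8],[45,6],[46,4],[49,0]]
[[7,18],[12,0],[16,18],[26,20],[27,18],[34,20],[37,6],[38,8],[45,6],[46,4],[49,0]]
[[7,18],[12,0],[16,18],[26,20],[27,18],[34,20],[37,6],[38,8],[45,6],[46,4],[49,0]]
[[7,18],[12,0],[16,18],[26,20],[27,18],[34,20],[37,6],[38,8],[45,6],[46,4],[49,0]]
[[7,18],[12,0],[16,18],[26,20],[27,18],[34,20],[37,6],[38,8],[45,6],[46,4],[49,0]]
[[7,18],[12,0],[16,18],[26,20],[27,18],[34,20],[37,14],[47,4],[49,0]]
[[7,18],[12,0],[16,18],[26,20],[27,18],[34,20],[37,14],[47,4],[49,0]]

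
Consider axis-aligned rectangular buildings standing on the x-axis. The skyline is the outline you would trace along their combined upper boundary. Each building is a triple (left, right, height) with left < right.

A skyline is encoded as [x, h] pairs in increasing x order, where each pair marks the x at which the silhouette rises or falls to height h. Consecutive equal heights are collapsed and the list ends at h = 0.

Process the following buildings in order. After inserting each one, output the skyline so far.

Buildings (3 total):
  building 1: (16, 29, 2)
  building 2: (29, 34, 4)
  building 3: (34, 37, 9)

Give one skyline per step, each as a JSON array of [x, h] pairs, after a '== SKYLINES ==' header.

== SKYLINES ==
[[16,2],[29,0]]
[[16,2],[29,4],[34,0]]
[[16,2],[29,4],[34,9],[37,0]]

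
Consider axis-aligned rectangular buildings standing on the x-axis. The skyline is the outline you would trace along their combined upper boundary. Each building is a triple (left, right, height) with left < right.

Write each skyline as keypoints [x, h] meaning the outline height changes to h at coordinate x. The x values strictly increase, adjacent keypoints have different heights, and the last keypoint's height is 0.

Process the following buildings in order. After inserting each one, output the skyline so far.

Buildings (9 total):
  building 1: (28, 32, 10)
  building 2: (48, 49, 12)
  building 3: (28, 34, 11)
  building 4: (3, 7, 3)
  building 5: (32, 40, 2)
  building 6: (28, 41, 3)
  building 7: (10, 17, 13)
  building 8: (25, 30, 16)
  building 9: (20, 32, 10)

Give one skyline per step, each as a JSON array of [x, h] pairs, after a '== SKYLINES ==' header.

== SKYLINES ==
[[28,10],[32,0]]
[[28,10],[32,0],[48,12],[49,0]]
[[28,11],[34,0],[48,12],[49,0]]
[[3,3],[7,0],[28,11],[34,0],[48,12],[49,0]]
[[3,3],[7,0],[28,11],[34,2],[40,0],[48,12],[49,0]]
[[3,3],[7,0],[28,11],[34,3],[41,0],[48,12],[49,0]]
[[3,3],[7,0],[10,13],[17,0],[28,11],[34,3],[41,0],[48,12],[49,0]]
[[3,3],[7,0],[10,13],[17,0],[25,16],[30,11],[34,3],[41,0],[48,12],[49,0]]
[[3,3],[7,0],[10,13],[17,0],[20,10],[25,16],[30,11],[34,3],[41,0],[48,12],[49,0]]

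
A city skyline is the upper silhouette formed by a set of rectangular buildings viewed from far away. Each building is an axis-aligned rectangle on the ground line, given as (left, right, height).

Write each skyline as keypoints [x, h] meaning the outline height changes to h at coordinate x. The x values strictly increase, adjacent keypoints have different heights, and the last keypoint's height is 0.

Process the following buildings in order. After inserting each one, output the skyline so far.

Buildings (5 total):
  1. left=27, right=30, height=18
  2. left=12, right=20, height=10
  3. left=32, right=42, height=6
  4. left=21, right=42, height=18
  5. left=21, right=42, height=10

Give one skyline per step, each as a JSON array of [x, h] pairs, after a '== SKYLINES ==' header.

== SKYLINES ==
[[27,18],[30,0]]
[[12,10],[20,0],[27,18],[30,0]]
[[12,10],[20,0],[27,18],[30,0],[32,6],[42,0]]
[[12,10],[20,0],[21,18],[42,0]]
[[12,10],[20,0],[21,18],[42,0]]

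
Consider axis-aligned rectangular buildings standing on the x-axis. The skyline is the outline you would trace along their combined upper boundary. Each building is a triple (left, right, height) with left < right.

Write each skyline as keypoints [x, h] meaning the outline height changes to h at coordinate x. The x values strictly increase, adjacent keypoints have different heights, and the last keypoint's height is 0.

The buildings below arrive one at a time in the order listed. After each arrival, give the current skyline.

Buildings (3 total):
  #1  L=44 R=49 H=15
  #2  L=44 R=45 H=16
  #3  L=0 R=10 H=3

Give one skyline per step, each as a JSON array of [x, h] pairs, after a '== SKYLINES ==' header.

== SKYLINES ==
[[44,15],[49,0]]
[[44,16],[45,15],[49,0]]
[[0,3],[10,0],[44,16],[45,15],[49,0]]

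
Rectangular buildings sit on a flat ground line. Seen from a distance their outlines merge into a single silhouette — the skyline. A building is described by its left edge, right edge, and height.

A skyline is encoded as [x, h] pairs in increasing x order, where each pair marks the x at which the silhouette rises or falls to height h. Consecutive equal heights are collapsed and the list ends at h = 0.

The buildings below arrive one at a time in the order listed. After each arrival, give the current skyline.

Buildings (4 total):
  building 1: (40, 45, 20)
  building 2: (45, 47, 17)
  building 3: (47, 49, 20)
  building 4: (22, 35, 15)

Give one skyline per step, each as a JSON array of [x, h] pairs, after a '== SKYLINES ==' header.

== SKYLINES ==
[[40,20],[45,0]]
[[40,20],[45,17],[47,0]]
[[40,20],[45,17],[47,20],[49,0]]
[[22,15],[35,0],[40,20],[45,17],[47,20],[49,0]]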